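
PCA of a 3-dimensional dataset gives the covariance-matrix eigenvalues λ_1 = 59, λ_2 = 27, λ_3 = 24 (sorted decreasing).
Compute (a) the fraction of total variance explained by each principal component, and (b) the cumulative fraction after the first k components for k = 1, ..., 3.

Step 1 — total variance = trace(Sigma) = Σ λ_i = 59 + 27 + 24 = 110.

Step 2 — fraction explained by component i = λ_i / Σ λ:
  PC1: 59/110 = 0.5364
  PC2: 27/110 = 0.2455
  PC3: 24/110 = 0.2182

Step 3 — cumulative fraction after k components = (λ_1 + ... + λ_k) / Σ λ:
  k = 1: 59/110 = 0.5364
  k = 2: (59 + 27)/110 = 86/110 = 0.7818
  k = 3: (59 + 27 + 24)/110 = 110/110 = 1

Summary (fraction, with percent):

explained: PC1 0.5364 (53.64%), PC2 0.2455 (24.55%), PC3 0.2182 (21.82%);  cumulative: 0.5364, 0.7818, 1


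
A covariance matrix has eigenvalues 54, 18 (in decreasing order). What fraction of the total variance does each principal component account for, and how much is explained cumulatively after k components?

Step 1 — total variance = trace(Sigma) = Σ λ_i = 54 + 18 = 72.

Step 2 — fraction explained by component i = λ_i / Σ λ:
  PC1: 54/72 = 0.75
  PC2: 18/72 = 0.25

Step 3 — cumulative fraction after k components = (λ_1 + ... + λ_k) / Σ λ:
  k = 1: 54/72 = 0.75
  k = 2: (54 + 18)/72 = 72/72 = 1

Summary (fraction, with percent):

explained: PC1 0.75 (75%), PC2 0.25 (25%);  cumulative: 0.75, 1


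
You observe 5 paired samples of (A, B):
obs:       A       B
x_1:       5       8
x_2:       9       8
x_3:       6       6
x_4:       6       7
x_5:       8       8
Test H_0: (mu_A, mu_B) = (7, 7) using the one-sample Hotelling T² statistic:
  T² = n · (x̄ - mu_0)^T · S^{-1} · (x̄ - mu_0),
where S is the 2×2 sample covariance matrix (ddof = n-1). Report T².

Step 1 — sample mean vector:
  mean(A) = (5 + 9 + 6 + 6 + 8) / 5 = 34/5 = 6.8
  mean(B) = (8 + 8 + 6 + 7 + 8) / 5 = 37/5 = 7.4
  x̄ = (6.8, 7.4),  deviation x̄ - mu_0 = (6.8, 7.4) - (7, 7) = (-0.2, 0.4).

Step 2 — sample covariance matrix, S[i,j] = (1/(n-1)) · Σ_k (x_{k,i} - mean_i) · (x_{k,j} - mean_j), divisor n-1 = 4:
  S[A,A] = ((-1.8)·(-1.8) + (2.2)·(2.2) + (-0.8)·(-0.8) + (-0.8)·(-0.8) + (1.2)·(1.2)) / 4 = 10.8/4 = 2.7
  S[A,B] = ((-1.8)·(0.6) + (2.2)·(0.6) + (-0.8)·(-1.4) + (-0.8)·(-0.4) + (1.2)·(0.6)) / 4 = 2.4/4 = 0.6
  S[B,B] = ((0.6)·(0.6) + (0.6)·(0.6) + (-1.4)·(-1.4) + (-0.4)·(-0.4) + (0.6)·(0.6)) / 4 = 3.2/4 = 0.8
  S = [[2.7, 0.6],
 [0.6, 0.8]].

Step 3 — invert S. det(S) = 2.7·0.8 - (0.6)² = 1.8.
  S^{-1} = (1/det) · [[d, -b], [-b, a]] = [[0.4444, -0.3333],
 [-0.3333, 1.5]].

Step 4 — quadratic form (x̄ - mu_0)^T · S^{-1} · (x̄ - mu_0):
  S^{-1} · (x̄ - mu_0) = (-0.2222, 0.6667),
  (x̄ - mu_0)^T · [...] = (-0.2)·(-0.2222) + (0.4)·(0.6667) = 0.3111.

Step 5 — scale by n: T² = 5 · 0.3111 = 1.5556.

T² ≈ 1.5556


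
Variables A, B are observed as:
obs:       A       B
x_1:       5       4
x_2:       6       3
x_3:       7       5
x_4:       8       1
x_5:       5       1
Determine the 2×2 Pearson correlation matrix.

Step 1 — column means:
  mean(A) = (5 + 6 + 7 + 8 + 5) / 5 = 31/5 = 6.2
  mean(B) = (4 + 3 + 5 + 1 + 1) / 5 = 14/5 = 2.8

Step 2 — sample variances and covariances s[i,j] = (1/(n-1)) · Σ_k (x_{k,i} - mean_i) · (x_{k,j} - mean_j), with n-1 = 4:
  s[A,A] = ((-1.2)·(-1.2) + (-0.2)·(-0.2) + (0.8)·(0.8) + (1.8)·(1.8) + (-1.2)·(-1.2)) / 4 = 6.8/4 = 1.7
  s[A,B] = ((-1.2)·(1.2) + (-0.2)·(0.2) + (0.8)·(2.2) + (1.8)·(-1.8) + (-1.2)·(-1.8)) / 4 = -0.8/4 = -0.2
  s[B,B] = ((1.2)·(1.2) + (0.2)·(0.2) + (2.2)·(2.2) + (-1.8)·(-1.8) + (-1.8)·(-1.8)) / 4 = 12.8/4 = 3.2
  Sample standard deviations s_i = √(s[i,i]):
  s(A) = √(1.7) = 1.3038
  s(B) = √(3.2) = 1.7889

Step 3 — r_{ij} = s_{ij} / (s_i · s_j):
  r[A,A] = 1 (diagonal).
  r[A,B] = -0.2 / (1.3038 · 1.7889) = -0.2 / 2.3324 = -0.0857
  r[B,B] = 1 (diagonal).

R is symmetric with unit diagonal. Assembling:

R = [[1, -0.0857],
 [-0.0857, 1]]


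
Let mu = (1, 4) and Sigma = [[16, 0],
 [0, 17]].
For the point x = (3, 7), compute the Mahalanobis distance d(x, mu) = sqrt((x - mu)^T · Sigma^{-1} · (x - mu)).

Step 1 — centre the observation: (x - mu) = (2, 3).

Step 2 — invert Sigma. det(Sigma) = 16·17 - (0)² = 272.
  Sigma^{-1} = (1/det) · [[d, -b], [-b, a]] = [[0.0625, 0],
 [0, 0.0588]].

Step 3 — form the quadratic (x - mu)^T · Sigma^{-1} · (x - mu):
  Sigma^{-1} · (x - mu) = (0.125, 0.1765).
  (x - mu)^T · [Sigma^{-1} · (x - mu)] = (2)·(0.125) + (3)·(0.1765) = 0.7794.

Step 4 — take square root: d = √(0.7794) ≈ 0.8828.

d(x, mu) = √(0.7794) ≈ 0.8828


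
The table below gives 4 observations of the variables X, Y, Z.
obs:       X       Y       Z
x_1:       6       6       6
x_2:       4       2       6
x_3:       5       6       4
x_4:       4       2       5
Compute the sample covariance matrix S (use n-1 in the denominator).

Step 1 — column means:
  mean(X) = (6 + 4 + 5 + 4) / 4 = 19/4 = 4.75
  mean(Y) = (6 + 2 + 6 + 2) / 4 = 16/4 = 4
  mean(Z) = (6 + 6 + 4 + 5) / 4 = 21/4 = 5.25

Step 2 — sample covariance S[i,j] = (1/(n-1)) · Σ_k (x_{k,i} - mean_i) · (x_{k,j} - mean_j), with n-1 = 3.
  S[X,X] = ((1.25)·(1.25) + (-0.75)·(-0.75) + (0.25)·(0.25) + (-0.75)·(-0.75)) / 3 = 2.75/3 = 0.9167
  S[X,Y] = ((1.25)·(2) + (-0.75)·(-2) + (0.25)·(2) + (-0.75)·(-2)) / 3 = 6/3 = 2
  S[X,Z] = ((1.25)·(0.75) + (-0.75)·(0.75) + (0.25)·(-1.25) + (-0.75)·(-0.25)) / 3 = 0.25/3 = 0.0833
  S[Y,Y] = ((2)·(2) + (-2)·(-2) + (2)·(2) + (-2)·(-2)) / 3 = 16/3 = 5.3333
  S[Y,Z] = ((2)·(0.75) + (-2)·(0.75) + (2)·(-1.25) + (-2)·(-0.25)) / 3 = -2/3 = -0.6667
  S[Z,Z] = ((0.75)·(0.75) + (0.75)·(0.75) + (-1.25)·(-1.25) + (-0.25)·(-0.25)) / 3 = 2.75/3 = 0.9167

S is symmetric (S[j,i] = S[i,j]). Assembling:

S = [[0.9167, 2, 0.0833],
 [2, 5.3333, -0.6667],
 [0.0833, -0.6667, 0.9167]]


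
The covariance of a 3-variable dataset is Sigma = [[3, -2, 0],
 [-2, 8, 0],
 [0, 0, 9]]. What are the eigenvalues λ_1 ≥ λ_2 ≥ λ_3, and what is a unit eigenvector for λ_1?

Step 1 — characteristic polynomial p(λ) = det(λI - Sigma) = λ³ - tr·λ² + c_1·λ - det, where tr = trace, c_1 = sum of the principal 2×2 minors, det = det(Sigma):
  tr = 3 + 8 + 9 = 20,
  c_1 = (3·8 - (-2)²) + (3·9 - (0)²) + (8·9 - (0)²) = 20 + 27 + 72 = 119,
  det = 3·(8·9 - (0)²) - (-2)·((-2)·9 - (0)·(0)) + (0)·((-2)·(0) - 8·(0)) = 3·(72) - (-2)·(-18) + (0)·(0) = 180.
  So p(λ) = λ³ - 20λ² + 119λ - 180.
Step 2 — look for an integer root (rational root theorem: any rational root is an integer divisor of 180). Testing λ = 9:
  p(9) = 729 - 1620 + 1071 - 180 = 0  ✓
  Dividing out (λ - 9): p(λ) = (λ - 9)(λ² - 11λ + 20).
Step 3 — remaining eigenvalues from the quadratic λ² - 11λ + 20 = 0:
  Δ = 11² - 4·20 = 121 - 80 = 41,  λ = (11 ± √41)/2 = (11 ± 6.4031)/2 ≈ 8.7016 or 2.2984.
  Sorted: λ_1 = 9,  λ_2 = 8.7016,  λ_3 = 2.2984  (check: sum = 20 = tr ✓).

Step 4 — unit eigenvector for λ_1 = 9: v spans the null space of (Sigma - λ_1 I), whose rows are
  r_1 = (-6, -2, 0),  r_2 = (-2, -1, 0),  r_3 = (0, 0, 0).
  v is orthogonal to every row, so take v ∝ r_1 × r_2 = ((-2)·(0) - (0)·(-1), (0)·(-2) - (-6)·(0), (-6)·(-1) - (-2)·(-2)) = (0, 0, 2).
  Rescale (divide by 2): u = (0, 0, 1).
  ||u|| = √((0)² + (0)² + (1)²) = √(1) = 1,  v_1 = u/||u|| ≈ (0, 0, 1) (||v_1|| = 1).

λ_1 = 9,  λ_2 = 8.7016,  λ_3 = 2.2984;  v_1 ≈ (0, 0, 1)


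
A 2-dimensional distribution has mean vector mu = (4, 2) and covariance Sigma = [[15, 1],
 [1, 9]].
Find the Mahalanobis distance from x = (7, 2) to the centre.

Step 1 — centre the observation: (x - mu) = (3, 0).

Step 2 — invert Sigma. det(Sigma) = 15·9 - (1)² = 134.
  Sigma^{-1} = (1/det) · [[d, -b], [-b, a]] = [[0.0672, -0.0075],
 [-0.0075, 0.1119]].

Step 3 — form the quadratic (x - mu)^T · Sigma^{-1} · (x - mu):
  Sigma^{-1} · (x - mu) = (0.2015, -0.0224).
  (x - mu)^T · [Sigma^{-1} · (x - mu)] = (3)·(0.2015) + (0)·(-0.0224) = 0.6045.

Step 4 — take square root: d = √(0.6045) ≈ 0.7775.

d(x, mu) = √(0.6045) ≈ 0.7775


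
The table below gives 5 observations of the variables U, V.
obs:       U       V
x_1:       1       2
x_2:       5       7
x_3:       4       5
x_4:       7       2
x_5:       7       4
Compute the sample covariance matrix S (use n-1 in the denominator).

Step 1 — column means:
  mean(U) = (1 + 5 + 4 + 7 + 7) / 5 = 24/5 = 4.8
  mean(V) = (2 + 7 + 5 + 2 + 4) / 5 = 20/5 = 4

Step 2 — sample covariance S[i,j] = (1/(n-1)) · Σ_k (x_{k,i} - mean_i) · (x_{k,j} - mean_j), with n-1 = 4.
  S[U,U] = ((-3.8)·(-3.8) + (0.2)·(0.2) + (-0.8)·(-0.8) + (2.2)·(2.2) + (2.2)·(2.2)) / 4 = 24.8/4 = 6.2
  S[U,V] = ((-3.8)·(-2) + (0.2)·(3) + (-0.8)·(1) + (2.2)·(-2) + (2.2)·(0)) / 4 = 3/4 = 0.75
  S[V,V] = ((-2)·(-2) + (3)·(3) + (1)·(1) + (-2)·(-2) + (0)·(0)) / 4 = 18/4 = 4.5

S is symmetric (S[j,i] = S[i,j]). Assembling:

S = [[6.2, 0.75],
 [0.75, 4.5]]


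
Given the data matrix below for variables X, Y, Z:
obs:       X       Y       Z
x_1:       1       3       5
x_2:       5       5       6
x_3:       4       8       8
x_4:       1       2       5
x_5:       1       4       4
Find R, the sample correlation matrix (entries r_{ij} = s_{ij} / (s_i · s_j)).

Step 1 — column means:
  mean(X) = (1 + 5 + 4 + 1 + 1) / 5 = 12/5 = 2.4
  mean(Y) = (3 + 5 + 8 + 2 + 4) / 5 = 22/5 = 4.4
  mean(Z) = (5 + 6 + 8 + 5 + 4) / 5 = 28/5 = 5.6

Step 2 — sample variances and covariances s[i,j] = (1/(n-1)) · Σ_k (x_{k,i} - mean_i) · (x_{k,j} - mean_j), with n-1 = 4:
  s[X,X] = ((-1.4)·(-1.4) + (2.6)·(2.6) + (1.6)·(1.6) + (-1.4)·(-1.4) + (-1.4)·(-1.4)) / 4 = 15.2/4 = 3.8
  s[X,Y] = ((-1.4)·(-1.4) + (2.6)·(0.6) + (1.6)·(3.6) + (-1.4)·(-2.4) + (-1.4)·(-0.4)) / 4 = 13.2/4 = 3.3
  s[X,Z] = ((-1.4)·(-0.6) + (2.6)·(0.4) + (1.6)·(2.4) + (-1.4)·(-0.6) + (-1.4)·(-1.6)) / 4 = 8.8/4 = 2.2
  s[Y,Y] = ((-1.4)·(-1.4) + (0.6)·(0.6) + (3.6)·(3.6) + (-2.4)·(-2.4) + (-0.4)·(-0.4)) / 4 = 21.2/4 = 5.3
  s[Y,Z] = ((-1.4)·(-0.6) + (0.6)·(0.4) + (3.6)·(2.4) + (-2.4)·(-0.6) + (-0.4)·(-1.6)) / 4 = 11.8/4 = 2.95
  s[Z,Z] = ((-0.6)·(-0.6) + (0.4)·(0.4) + (2.4)·(2.4) + (-0.6)·(-0.6) + (-1.6)·(-1.6)) / 4 = 9.2/4 = 2.3
  Sample standard deviations s_i = √(s[i,i]):
  s(X) = √(3.8) = 1.9494
  s(Y) = √(5.3) = 2.3022
  s(Z) = √(2.3) = 1.5166

Step 3 — r_{ij} = s_{ij} / (s_i · s_j):
  r[X,X] = 1 (diagonal).
  r[X,Y] = 3.3 / (1.9494 · 2.3022) = 3.3 / 4.4878 = 0.7353
  r[X,Z] = 2.2 / (1.9494 · 1.5166) = 2.2 / 2.9563 = 0.7442
  r[Y,Y] = 1 (diagonal).
  r[Y,Z] = 2.95 / (2.3022 · 1.5166) = 2.95 / 3.4914 = 0.8449
  r[Z,Z] = 1 (diagonal).

R is symmetric with unit diagonal. Assembling:

R = [[1, 0.7353, 0.7442],
 [0.7353, 1, 0.8449],
 [0.7442, 0.8449, 1]]


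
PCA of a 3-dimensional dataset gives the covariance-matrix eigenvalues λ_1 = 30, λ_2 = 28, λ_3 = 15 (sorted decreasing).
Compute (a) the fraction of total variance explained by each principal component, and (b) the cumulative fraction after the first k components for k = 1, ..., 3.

Step 1 — total variance = trace(Sigma) = Σ λ_i = 30 + 28 + 15 = 73.

Step 2 — fraction explained by component i = λ_i / Σ λ:
  PC1: 30/73 = 0.411
  PC2: 28/73 = 0.3836
  PC3: 15/73 = 0.2055

Step 3 — cumulative fraction after k components = (λ_1 + ... + λ_k) / Σ λ:
  k = 1: 30/73 = 0.411
  k = 2: (30 + 28)/73 = 58/73 = 0.7945
  k = 3: (30 + 28 + 15)/73 = 73/73 = 1

Summary (fraction, with percent):

explained: PC1 0.411 (41.1%), PC2 0.3836 (38.36%), PC3 0.2055 (20.55%);  cumulative: 0.411, 0.7945, 1


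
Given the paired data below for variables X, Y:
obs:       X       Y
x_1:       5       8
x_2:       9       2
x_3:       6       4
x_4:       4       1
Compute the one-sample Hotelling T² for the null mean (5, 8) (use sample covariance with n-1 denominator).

Step 1 — sample mean vector:
  mean(X) = (5 + 9 + 6 + 4) / 4 = 24/4 = 6
  mean(Y) = (8 + 2 + 4 + 1) / 4 = 15/4 = 3.75
  x̄ = (6, 3.75),  deviation x̄ - mu_0 = (6, 3.75) - (5, 8) = (1, -4.25).

Step 2 — sample covariance matrix, S[i,j] = (1/(n-1)) · Σ_k (x_{k,i} - mean_i) · (x_{k,j} - mean_j), divisor n-1 = 3:
  S[X,X] = ((-1)·(-1) + (3)·(3) + (0)·(0) + (-2)·(-2)) / 3 = 14/3 = 4.6667
  S[X,Y] = ((-1)·(4.25) + (3)·(-1.75) + (0)·(0.25) + (-2)·(-2.75)) / 3 = -4/3 = -1.3333
  S[Y,Y] = ((4.25)·(4.25) + (-1.75)·(-1.75) + (0.25)·(0.25) + (-2.75)·(-2.75)) / 3 = 28.75/3 = 9.5833
  S = [[4.6667, -1.3333],
 [-1.3333, 9.5833]].

Step 3 — invert S. det(S) = 4.6667·9.5833 - (-1.3333)² = 42.9444.
  S^{-1} = (1/det) · [[d, -b], [-b, a]] = [[0.2232, 0.031],
 [0.031, 0.1087]].

Step 4 — quadratic form (x̄ - mu_0)^T · S^{-1} · (x̄ - mu_0):
  S^{-1} · (x̄ - mu_0) = (0.0912, -0.4308),
  (x̄ - mu_0)^T · [...] = (1)·(0.0912) + (-4.25)·(-0.4308) = 1.9221.

Step 5 — scale by n: T² = 4 · 1.9221 = 7.6882.

T² ≈ 7.6882


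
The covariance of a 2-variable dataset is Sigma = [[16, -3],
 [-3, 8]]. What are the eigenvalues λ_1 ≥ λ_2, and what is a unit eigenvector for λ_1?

Step 1 — characteristic polynomial of 2×2 Sigma:
  det(Sigma - λI) = λ² - trace · λ + det = 0.
  trace = 16 + 8 = 24, det = 16·8 - (-3)² = 119.
Step 2 — discriminant:
  Δ = trace² - 4·det = 576 - 476 = 100.
Step 3 — eigenvalues:
  λ = (trace ± √Δ)/2 = (24 ± 10)/2,
  λ_1 = 17,  λ_2 = 7.

Step 4 — unit eigenvector for λ_1: solve (Sigma - λ_1 I)v = 0. First row:
  (16 - 17)·v_x + (-3)·v_y = 0, i.e. (-1)·v_x + (-3)·v_y = 0,
  so v ∝ (b, λ_1 - a) = (-3, 1); multiply by -1 so the first entry is positive: u = (3, -1).
  ||u|| = √((3)² + (-1)²) = √(10) ≈ 3.1623,
  v_1 = u/||u|| ≈ (0.9487, -0.3162) (||v_1|| = 1).

λ_1 = 17,  λ_2 = 7;  v_1 ≈ (0.9487, -0.3162)


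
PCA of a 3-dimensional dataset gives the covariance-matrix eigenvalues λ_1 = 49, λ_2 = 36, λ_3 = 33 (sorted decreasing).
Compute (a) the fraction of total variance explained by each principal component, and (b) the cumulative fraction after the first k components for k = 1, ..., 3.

Step 1 — total variance = trace(Sigma) = Σ λ_i = 49 + 36 + 33 = 118.

Step 2 — fraction explained by component i = λ_i / Σ λ:
  PC1: 49/118 = 0.4153
  PC2: 36/118 = 0.3051
  PC3: 33/118 = 0.2797

Step 3 — cumulative fraction after k components = (λ_1 + ... + λ_k) / Σ λ:
  k = 1: 49/118 = 0.4153
  k = 2: (49 + 36)/118 = 85/118 = 0.7203
  k = 3: (49 + 36 + 33)/118 = 118/118 = 1

Summary (fraction, with percent):

explained: PC1 0.4153 (41.53%), PC2 0.3051 (30.51%), PC3 0.2797 (27.97%);  cumulative: 0.4153, 0.7203, 1


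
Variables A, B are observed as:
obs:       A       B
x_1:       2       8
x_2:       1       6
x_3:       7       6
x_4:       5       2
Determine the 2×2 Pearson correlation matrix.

Step 1 — column means:
  mean(A) = (2 + 1 + 7 + 5) / 4 = 15/4 = 3.75
  mean(B) = (8 + 6 + 6 + 2) / 4 = 22/4 = 5.5

Step 2 — sample variances and covariances s[i,j] = (1/(n-1)) · Σ_k (x_{k,i} - mean_i) · (x_{k,j} - mean_j), with n-1 = 3:
  s[A,A] = ((-1.75)·(-1.75) + (-2.75)·(-2.75) + (3.25)·(3.25) + (1.25)·(1.25)) / 3 = 22.75/3 = 7.5833
  s[A,B] = ((-1.75)·(2.5) + (-2.75)·(0.5) + (3.25)·(0.5) + (1.25)·(-3.5)) / 3 = -8.5/3 = -2.8333
  s[B,B] = ((2.5)·(2.5) + (0.5)·(0.5) + (0.5)·(0.5) + (-3.5)·(-3.5)) / 3 = 19/3 = 6.3333
  Sample standard deviations s_i = √(s[i,i]):
  s(A) = √(7.5833) = 2.7538
  s(B) = √(6.3333) = 2.5166

Step 3 — r_{ij} = s_{ij} / (s_i · s_j):
  r[A,A] = 1 (diagonal).
  r[A,B] = -2.8333 / (2.7538 · 2.5166) = -2.8333 / 6.9302 = -0.4088
  r[B,B] = 1 (diagonal).

R is symmetric with unit diagonal. Assembling:

R = [[1, -0.4088],
 [-0.4088, 1]]


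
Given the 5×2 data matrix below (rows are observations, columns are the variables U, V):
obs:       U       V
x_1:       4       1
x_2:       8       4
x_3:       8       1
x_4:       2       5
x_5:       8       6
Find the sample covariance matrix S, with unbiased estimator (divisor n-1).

Step 1 — column means:
  mean(U) = (4 + 8 + 8 + 2 + 8) / 5 = 30/5 = 6
  mean(V) = (1 + 4 + 1 + 5 + 6) / 5 = 17/5 = 3.4

Step 2 — sample covariance S[i,j] = (1/(n-1)) · Σ_k (x_{k,i} - mean_i) · (x_{k,j} - mean_j), with n-1 = 4.
  S[U,U] = ((-2)·(-2) + (2)·(2) + (2)·(2) + (-4)·(-4) + (2)·(2)) / 4 = 32/4 = 8
  S[U,V] = ((-2)·(-2.4) + (2)·(0.6) + (2)·(-2.4) + (-4)·(1.6) + (2)·(2.6)) / 4 = 0/4 = 0
  S[V,V] = ((-2.4)·(-2.4) + (0.6)·(0.6) + (-2.4)·(-2.4) + (1.6)·(1.6) + (2.6)·(2.6)) / 4 = 21.2/4 = 5.3

S is symmetric (S[j,i] = S[i,j]). Assembling:

S = [[8, 0],
 [0, 5.3]]


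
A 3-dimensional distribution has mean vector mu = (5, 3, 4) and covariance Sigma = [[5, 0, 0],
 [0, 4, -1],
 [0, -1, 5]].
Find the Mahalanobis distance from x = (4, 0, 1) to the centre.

Step 1 — centre the observation: (x - mu) = (-1, -3, -3).

Step 2 — invert Sigma (cofactor / det for 3×3, or solve directly):
  Sigma^{-1} = [[0.2, 0, 0],
 [0, 0.2632, 0.0526],
 [0, 0.0526, 0.2105]].

Step 3 — form the quadratic (x - mu)^T · Sigma^{-1} · (x - mu):
  Sigma^{-1} · (x - mu) = (-0.2, -0.9474, -0.7895).
  (x - mu)^T · [Sigma^{-1} · (x - mu)] = (-1)·(-0.2) + (-3)·(-0.9474) + (-3)·(-0.7895) = 5.4105.

Step 4 — take square root: d = √(5.4105) ≈ 2.3261.

d(x, mu) = √(5.4105) ≈ 2.3261


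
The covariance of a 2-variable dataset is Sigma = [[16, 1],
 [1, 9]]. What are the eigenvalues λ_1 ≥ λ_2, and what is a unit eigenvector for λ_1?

Step 1 — characteristic polynomial of 2×2 Sigma:
  det(Sigma - λI) = λ² - trace · λ + det = 0.
  trace = 16 + 9 = 25, det = 16·9 - (1)² = 143.
Step 2 — discriminant:
  Δ = trace² - 4·det = 625 - 572 = 53.
Step 3 — eigenvalues:
  λ = (trace ± √Δ)/2 = (25 ± 7.2801)/2,
  λ_1 = 16.1401,  λ_2 = 8.8599.

Step 4 — unit eigenvector for λ_1: solve (Sigma - λ_1 I)v = 0. First row:
  (16 - 16.1401)·v_x + (1)·v_y = 0, i.e. (-0.1401)·v_x + (1)·v_y = 0,
  so v ∝ (b, λ_1 - a) = (1, 0.1401) = u.
  ||u|| = √((1)² + (0.1401)²) = √(1.0196) ≈ 1.0098,
  v_1 = u/||u|| ≈ (0.9903, 0.1387) (||v_1|| = 1).

λ_1 = 16.1401,  λ_2 = 8.8599;  v_1 ≈ (0.9903, 0.1387)


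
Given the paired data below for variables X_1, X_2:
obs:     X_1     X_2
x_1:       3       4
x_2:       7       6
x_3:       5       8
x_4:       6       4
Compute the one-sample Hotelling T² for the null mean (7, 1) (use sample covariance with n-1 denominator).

Step 1 — sample mean vector:
  mean(X_1) = (3 + 7 + 5 + 6) / 4 = 21/4 = 5.25
  mean(X_2) = (4 + 6 + 8 + 4) / 4 = 22/4 = 5.5
  x̄ = (5.25, 5.5),  deviation x̄ - mu_0 = (5.25, 5.5) - (7, 1) = (-1.75, 4.5).

Step 2 — sample covariance matrix, S[i,j] = (1/(n-1)) · Σ_k (x_{k,i} - mean_i) · (x_{k,j} - mean_j), divisor n-1 = 3:
  S[X_1,X_1] = ((-2.25)·(-2.25) + (1.75)·(1.75) + (-0.25)·(-0.25) + (0.75)·(0.75)) / 3 = 8.75/3 = 2.9167
  S[X_1,X_2] = ((-2.25)·(-1.5) + (1.75)·(0.5) + (-0.25)·(2.5) + (0.75)·(-1.5)) / 3 = 2.5/3 = 0.8333
  S[X_2,X_2] = ((-1.5)·(-1.5) + (0.5)·(0.5) + (2.5)·(2.5) + (-1.5)·(-1.5)) / 3 = 11/3 = 3.6667
  S = [[2.9167, 0.8333],
 [0.8333, 3.6667]].

Step 3 — invert S. det(S) = 2.9167·3.6667 - (0.8333)² = 10.
  S^{-1} = (1/det) · [[d, -b], [-b, a]] = [[0.3667, -0.0833],
 [-0.0833, 0.2917]].

Step 4 — quadratic form (x̄ - mu_0)^T · S^{-1} · (x̄ - mu_0):
  S^{-1} · (x̄ - mu_0) = (-1.0167, 1.4583),
  (x̄ - mu_0)^T · [...] = (-1.75)·(-1.0167) + (4.5)·(1.4583) = 8.3417.

Step 5 — scale by n: T² = 4 · 8.3417 = 33.3667.

T² ≈ 33.3667


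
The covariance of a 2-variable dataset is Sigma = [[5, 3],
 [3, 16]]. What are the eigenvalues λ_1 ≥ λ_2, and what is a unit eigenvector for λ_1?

Step 1 — characteristic polynomial of 2×2 Sigma:
  det(Sigma - λI) = λ² - trace · λ + det = 0.
  trace = 5 + 16 = 21, det = 5·16 - (3)² = 71.
Step 2 — discriminant:
  Δ = trace² - 4·det = 441 - 284 = 157.
Step 3 — eigenvalues:
  λ = (trace ± √Δ)/2 = (21 ± 12.53)/2,
  λ_1 = 16.765,  λ_2 = 4.235.

Step 4 — unit eigenvector for λ_1: solve (Sigma - λ_1 I)v = 0. First row:
  (5 - 16.765)·v_x + (3)·v_y = 0, i.e. (-11.765)·v_x + (3)·v_y = 0,
  so v ∝ (b, λ_1 - a) = (3, 11.765) = u.
  ||u|| = √((3)² + (11.765)²) = √(147.4148) ≈ 12.1414,
  v_1 = u/||u|| ≈ (0.2471, 0.969) (||v_1|| = 1).

λ_1 = 16.765,  λ_2 = 4.235;  v_1 ≈ (0.2471, 0.969)


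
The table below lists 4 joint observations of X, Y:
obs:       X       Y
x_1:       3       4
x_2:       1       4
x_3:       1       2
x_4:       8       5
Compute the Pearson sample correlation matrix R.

Step 1 — column means:
  mean(X) = (3 + 1 + 1 + 8) / 4 = 13/4 = 3.25
  mean(Y) = (4 + 4 + 2 + 5) / 4 = 15/4 = 3.75

Step 2 — sample variances and covariances s[i,j] = (1/(n-1)) · Σ_k (x_{k,i} - mean_i) · (x_{k,j} - mean_j), with n-1 = 3:
  s[X,X] = ((-0.25)·(-0.25) + (-2.25)·(-2.25) + (-2.25)·(-2.25) + (4.75)·(4.75)) / 3 = 32.75/3 = 10.9167
  s[X,Y] = ((-0.25)·(0.25) + (-2.25)·(0.25) + (-2.25)·(-1.75) + (4.75)·(1.25)) / 3 = 9.25/3 = 3.0833
  s[Y,Y] = ((0.25)·(0.25) + (0.25)·(0.25) + (-1.75)·(-1.75) + (1.25)·(1.25)) / 3 = 4.75/3 = 1.5833
  Sample standard deviations s_i = √(s[i,i]):
  s(X) = √(10.9167) = 3.304
  s(Y) = √(1.5833) = 1.2583

Step 3 — r_{ij} = s_{ij} / (s_i · s_j):
  r[X,X] = 1 (diagonal).
  r[X,Y] = 3.0833 / (3.304 · 1.2583) = 3.0833 / 4.1575 = 0.7416
  r[Y,Y] = 1 (diagonal).

R is symmetric with unit diagonal. Assembling:

R = [[1, 0.7416],
 [0.7416, 1]]


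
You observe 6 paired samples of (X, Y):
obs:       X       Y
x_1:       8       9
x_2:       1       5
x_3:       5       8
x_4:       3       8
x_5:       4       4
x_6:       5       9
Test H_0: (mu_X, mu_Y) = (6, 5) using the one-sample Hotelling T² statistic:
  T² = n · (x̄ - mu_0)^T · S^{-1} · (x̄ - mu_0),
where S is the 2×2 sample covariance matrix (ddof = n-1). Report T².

Step 1 — sample mean vector:
  mean(X) = (8 + 1 + 5 + 3 + 4 + 5) / 6 = 26/6 = 4.3333
  mean(Y) = (9 + 5 + 8 + 8 + 4 + 9) / 6 = 43/6 = 7.1667
  x̄ = (4.3333, 7.1667),  deviation x̄ - mu_0 = (4.3333, 7.1667) - (6, 5) = (-1.6667, 2.1667).

Step 2 — sample covariance matrix, S[i,j] = (1/(n-1)) · Σ_k (x_{k,i} - mean_i) · (x_{k,j} - mean_j), divisor n-1 = 5:
  S[X,X] = ((3.6667)·(3.6667) + (-3.3333)·(-3.3333) + (0.6667)·(0.6667) + (-1.3333)·(-1.3333) + (-0.3333)·(-0.3333) + (0.6667)·(0.6667)) / 5 = 27.3333/5 = 5.4667
  S[X,Y] = ((3.6667)·(1.8333) + (-3.3333)·(-2.1667) + (0.6667)·(0.8333) + (-1.3333)·(0.8333) + (-0.3333)·(-3.1667) + (0.6667)·(1.8333)) / 5 = 15.6667/5 = 3.1333
  S[Y,Y] = ((1.8333)·(1.8333) + (-2.1667)·(-2.1667) + (0.8333)·(0.8333) + (0.8333)·(0.8333) + (-3.1667)·(-3.1667) + (1.8333)·(1.8333)) / 5 = 22.8333/5 = 4.5667
  S = [[5.4667, 3.1333],
 [3.1333, 4.5667]].

Step 3 — invert S. det(S) = 5.4667·4.5667 - (3.1333)² = 15.1467.
  S^{-1} = (1/det) · [[d, -b], [-b, a]] = [[0.3015, -0.2069],
 [-0.2069, 0.3609]].

Step 4 — quadratic form (x̄ - mu_0)^T · S^{-1} · (x̄ - mu_0):
  S^{-1} · (x̄ - mu_0) = (-0.9507, 1.1268),
  (x̄ - mu_0)^T · [...] = (-1.6667)·(-0.9507) + (2.1667)·(1.1268) = 4.0258.

Step 5 — scale by n: T² = 6 · 4.0258 = 24.1549.

T² ≈ 24.1549


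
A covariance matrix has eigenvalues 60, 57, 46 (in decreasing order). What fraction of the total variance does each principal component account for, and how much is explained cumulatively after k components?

Step 1 — total variance = trace(Sigma) = Σ λ_i = 60 + 57 + 46 = 163.

Step 2 — fraction explained by component i = λ_i / Σ λ:
  PC1: 60/163 = 0.3681
  PC2: 57/163 = 0.3497
  PC3: 46/163 = 0.2822

Step 3 — cumulative fraction after k components = (λ_1 + ... + λ_k) / Σ λ:
  k = 1: 60/163 = 0.3681
  k = 2: (60 + 57)/163 = 117/163 = 0.7178
  k = 3: (60 + 57 + 46)/163 = 163/163 = 1

Summary (fraction, with percent):

explained: PC1 0.3681 (36.81%), PC2 0.3497 (34.97%), PC3 0.2822 (28.22%);  cumulative: 0.3681, 0.7178, 1


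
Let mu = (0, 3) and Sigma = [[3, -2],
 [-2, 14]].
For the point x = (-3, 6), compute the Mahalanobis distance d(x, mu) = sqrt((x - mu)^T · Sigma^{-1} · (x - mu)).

Step 1 — centre the observation: (x - mu) = (-3, 3).

Step 2 — invert Sigma. det(Sigma) = 3·14 - (-2)² = 38.
  Sigma^{-1} = (1/det) · [[d, -b], [-b, a]] = [[0.3684, 0.0526],
 [0.0526, 0.0789]].

Step 3 — form the quadratic (x - mu)^T · Sigma^{-1} · (x - mu):
  Sigma^{-1} · (x - mu) = (-0.9474, 0.0789).
  (x - mu)^T · [Sigma^{-1} · (x - mu)] = (-3)·(-0.9474) + (3)·(0.0789) = 3.0789.

Step 4 — take square root: d = √(3.0789) ≈ 1.7547.

d(x, mu) = √(3.0789) ≈ 1.7547


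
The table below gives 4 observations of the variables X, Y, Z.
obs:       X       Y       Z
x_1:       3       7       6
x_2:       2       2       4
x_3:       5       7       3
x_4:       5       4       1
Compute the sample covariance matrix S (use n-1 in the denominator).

Step 1 — column means:
  mean(X) = (3 + 2 + 5 + 5) / 4 = 15/4 = 3.75
  mean(Y) = (7 + 2 + 7 + 4) / 4 = 20/4 = 5
  mean(Z) = (6 + 4 + 3 + 1) / 4 = 14/4 = 3.5

Step 2 — sample covariance S[i,j] = (1/(n-1)) · Σ_k (x_{k,i} - mean_i) · (x_{k,j} - mean_j), with n-1 = 3.
  S[X,X] = ((-0.75)·(-0.75) + (-1.75)·(-1.75) + (1.25)·(1.25) + (1.25)·(1.25)) / 3 = 6.75/3 = 2.25
  S[X,Y] = ((-0.75)·(2) + (-1.75)·(-3) + (1.25)·(2) + (1.25)·(-1)) / 3 = 5/3 = 1.6667
  S[X,Z] = ((-0.75)·(2.5) + (-1.75)·(0.5) + (1.25)·(-0.5) + (1.25)·(-2.5)) / 3 = -6.5/3 = -2.1667
  S[Y,Y] = ((2)·(2) + (-3)·(-3) + (2)·(2) + (-1)·(-1)) / 3 = 18/3 = 6
  S[Y,Z] = ((2)·(2.5) + (-3)·(0.5) + (2)·(-0.5) + (-1)·(-2.5)) / 3 = 5/3 = 1.6667
  S[Z,Z] = ((2.5)·(2.5) + (0.5)·(0.5) + (-0.5)·(-0.5) + (-2.5)·(-2.5)) / 3 = 13/3 = 4.3333

S is symmetric (S[j,i] = S[i,j]). Assembling:

S = [[2.25, 1.6667, -2.1667],
 [1.6667, 6, 1.6667],
 [-2.1667, 1.6667, 4.3333]]


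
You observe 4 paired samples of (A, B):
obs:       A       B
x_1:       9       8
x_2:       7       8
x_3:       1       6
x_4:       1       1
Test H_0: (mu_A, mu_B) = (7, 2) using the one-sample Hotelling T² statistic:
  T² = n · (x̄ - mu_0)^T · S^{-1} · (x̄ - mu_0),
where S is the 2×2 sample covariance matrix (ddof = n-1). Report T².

Step 1 — sample mean vector:
  mean(A) = (9 + 7 + 1 + 1) / 4 = 18/4 = 4.5
  mean(B) = (8 + 8 + 6 + 1) / 4 = 23/4 = 5.75
  x̄ = (4.5, 5.75),  deviation x̄ - mu_0 = (4.5, 5.75) - (7, 2) = (-2.5, 3.75).

Step 2 — sample covariance matrix, S[i,j] = (1/(n-1)) · Σ_k (x_{k,i} - mean_i) · (x_{k,j} - mean_j), divisor n-1 = 3:
  S[A,A] = ((4.5)·(4.5) + (2.5)·(2.5) + (-3.5)·(-3.5) + (-3.5)·(-3.5)) / 3 = 51/3 = 17
  S[A,B] = ((4.5)·(2.25) + (2.5)·(2.25) + (-3.5)·(0.25) + (-3.5)·(-4.75)) / 3 = 31.5/3 = 10.5
  S[B,B] = ((2.25)·(2.25) + (2.25)·(2.25) + (0.25)·(0.25) + (-4.75)·(-4.75)) / 3 = 32.75/3 = 10.9167
  S = [[17, 10.5],
 [10.5, 10.9167]].

Step 3 — invert S. det(S) = 17·10.9167 - (10.5)² = 75.3333.
  S^{-1} = (1/det) · [[d, -b], [-b, a]] = [[0.1449, -0.1394],
 [-0.1394, 0.2257]].

Step 4 — quadratic form (x̄ - mu_0)^T · S^{-1} · (x̄ - mu_0):
  S^{-1} · (x̄ - mu_0) = (-0.885, 1.1947),
  (x̄ - mu_0)^T · [...] = (-2.5)·(-0.885) + (3.75)·(1.1947) = 6.6925.

Step 5 — scale by n: T² = 4 · 6.6925 = 26.7699.

T² ≈ 26.7699


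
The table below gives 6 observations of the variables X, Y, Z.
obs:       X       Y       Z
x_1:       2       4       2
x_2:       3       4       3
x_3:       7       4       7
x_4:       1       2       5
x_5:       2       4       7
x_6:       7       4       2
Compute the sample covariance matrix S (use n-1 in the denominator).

Step 1 — column means:
  mean(X) = (2 + 3 + 7 + 1 + 2 + 7) / 6 = 22/6 = 3.6667
  mean(Y) = (4 + 4 + 4 + 2 + 4 + 4) / 6 = 22/6 = 3.6667
  mean(Z) = (2 + 3 + 7 + 5 + 7 + 2) / 6 = 26/6 = 4.3333

Step 2 — sample covariance S[i,j] = (1/(n-1)) · Σ_k (x_{k,i} - mean_i) · (x_{k,j} - mean_j), with n-1 = 5.
  S[X,X] = ((-1.6667)·(-1.6667) + (-0.6667)·(-0.6667) + (3.3333)·(3.3333) + (-2.6667)·(-2.6667) + (-1.6667)·(-1.6667) + (3.3333)·(3.3333)) / 5 = 35.3333/5 = 7.0667
  S[X,Y] = ((-1.6667)·(0.3333) + (-0.6667)·(0.3333) + (3.3333)·(0.3333) + (-2.6667)·(-1.6667) + (-1.6667)·(0.3333) + (3.3333)·(0.3333)) / 5 = 5.3333/5 = 1.0667
  S[X,Z] = ((-1.6667)·(-2.3333) + (-0.6667)·(-1.3333) + (3.3333)·(2.6667) + (-2.6667)·(0.6667) + (-1.6667)·(2.6667) + (3.3333)·(-2.3333)) / 5 = -0.3333/5 = -0.0667
  S[Y,Y] = ((0.3333)·(0.3333) + (0.3333)·(0.3333) + (0.3333)·(0.3333) + (-1.6667)·(-1.6667) + (0.3333)·(0.3333) + (0.3333)·(0.3333)) / 5 = 3.3333/5 = 0.6667
  S[Y,Z] = ((0.3333)·(-2.3333) + (0.3333)·(-1.3333) + (0.3333)·(2.6667) + (-1.6667)·(0.6667) + (0.3333)·(2.6667) + (0.3333)·(-2.3333)) / 5 = -1.3333/5 = -0.2667
  S[Z,Z] = ((-2.3333)·(-2.3333) + (-1.3333)·(-1.3333) + (2.6667)·(2.6667) + (0.6667)·(0.6667) + (2.6667)·(2.6667) + (-2.3333)·(-2.3333)) / 5 = 27.3333/5 = 5.4667

S is symmetric (S[j,i] = S[i,j]). Assembling:

S = [[7.0667, 1.0667, -0.0667],
 [1.0667, 0.6667, -0.2667],
 [-0.0667, -0.2667, 5.4667]]


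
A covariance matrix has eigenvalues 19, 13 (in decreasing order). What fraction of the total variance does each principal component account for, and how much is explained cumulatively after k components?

Step 1 — total variance = trace(Sigma) = Σ λ_i = 19 + 13 = 32.

Step 2 — fraction explained by component i = λ_i / Σ λ:
  PC1: 19/32 = 0.5938
  PC2: 13/32 = 0.4062

Step 3 — cumulative fraction after k components = (λ_1 + ... + λ_k) / Σ λ:
  k = 1: 19/32 = 0.5938
  k = 2: (19 + 13)/32 = 32/32 = 1

Summary (fraction, with percent):

explained: PC1 0.5938 (59.38%), PC2 0.4062 (40.62%);  cumulative: 0.5938, 1


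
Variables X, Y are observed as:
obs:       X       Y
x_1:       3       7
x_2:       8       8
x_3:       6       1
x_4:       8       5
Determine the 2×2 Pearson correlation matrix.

Step 1 — column means:
  mean(X) = (3 + 8 + 6 + 8) / 4 = 25/4 = 6.25
  mean(Y) = (7 + 8 + 1 + 5) / 4 = 21/4 = 5.25

Step 2 — sample variances and covariances s[i,j] = (1/(n-1)) · Σ_k (x_{k,i} - mean_i) · (x_{k,j} - mean_j), with n-1 = 3:
  s[X,X] = ((-3.25)·(-3.25) + (1.75)·(1.75) + (-0.25)·(-0.25) + (1.75)·(1.75)) / 3 = 16.75/3 = 5.5833
  s[X,Y] = ((-3.25)·(1.75) + (1.75)·(2.75) + (-0.25)·(-4.25) + (1.75)·(-0.25)) / 3 = -0.25/3 = -0.0833
  s[Y,Y] = ((1.75)·(1.75) + (2.75)·(2.75) + (-4.25)·(-4.25) + (-0.25)·(-0.25)) / 3 = 28.75/3 = 9.5833
  Sample standard deviations s_i = √(s[i,i]):
  s(X) = √(5.5833) = 2.3629
  s(Y) = √(9.5833) = 3.0957

Step 3 — r_{ij} = s_{ij} / (s_i · s_j):
  r[X,X] = 1 (diagonal).
  r[X,Y] = -0.0833 / (2.3629 · 3.0957) = -0.0833 / 7.3148 = -0.0114
  r[Y,Y] = 1 (diagonal).

R is symmetric with unit diagonal. Assembling:

R = [[1, -0.0114],
 [-0.0114, 1]]


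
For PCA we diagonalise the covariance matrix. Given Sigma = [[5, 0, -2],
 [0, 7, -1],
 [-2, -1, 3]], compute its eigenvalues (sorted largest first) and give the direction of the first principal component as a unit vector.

Step 1 — characteristic polynomial p(λ) = det(λI - Sigma) = λ³ - tr·λ² + c_1·λ - det, where tr = trace, c_1 = sum of the principal 2×2 minors, det = det(Sigma):
  tr = 5 + 7 + 3 = 15,
  c_1 = (5·7 - (0)²) + (5·3 - (-2)²) + (7·3 - (-1)²) = 35 + 11 + 20 = 66,
  det = 5·(7·3 - (-1)²) - (0)·((0)·3 - (-1)·(-2)) + (-2)·((0)·(-1) - 7·(-2)) = 5·(20) - (0)·(-2) + (-2)·(14) = 72.
  So p(λ) = λ³ - 15λ² + 66λ - 72.
Step 2 — look for an integer root (rational root theorem: any rational root is an integer divisor of 72). Testing λ = 6:
  p(6) = 216 - 540 + 396 - 72 = 0  ✓
  Dividing out (λ - 6): p(λ) = (λ - 6)(λ² - 9λ + 12).
Step 3 — remaining eigenvalues from the quadratic λ² - 9λ + 12 = 0:
  Δ = 9² - 4·12 = 81 - 48 = 33,  λ = (9 ± √33)/2 = (9 ± 5.7446)/2 ≈ 7.3723 or 1.6277.
  Sorted: λ_1 = 7.3723,  λ_2 = 6,  λ_3 = 1.6277  (check: sum = 15 = tr ✓).

Step 4 — unit eigenvector for λ_1 ≈ 7.3723: v spans the null space of (Sigma - λ_1 I), whose rows are
  r_1 = (-2.3723, 0, -2),  r_2 = (0, -0.3723, -1),  r_3 = (-2, -1, -4.3723).
  v is orthogonal to every row, so take v ∝ r_1 × r_2 = ((0)·(-1) - (-2)·(-0.3723), (-2)·(0) - (-2.3723)·(-1), (-2.3723)·(-0.3723) - (0)·(0)) ≈ (-0.7446, -2.3723, 0.8832).
  Rescale (multiply by -1 so the first nonzero entry is positive): u = (0.7446, 2.3723, -0.8832).
  ||u|| = √((0.7446)² + (2.3723)² + (-0.8832)²) = √(6.9621) ≈ 2.6386,  v_1 = u/||u|| ≈ (0.2822, 0.8991, -0.3347) (||v_1|| = 1).

λ_1 = 7.3723,  λ_2 = 6,  λ_3 = 1.6277;  v_1 ≈ (0.2822, 0.8991, -0.3347)


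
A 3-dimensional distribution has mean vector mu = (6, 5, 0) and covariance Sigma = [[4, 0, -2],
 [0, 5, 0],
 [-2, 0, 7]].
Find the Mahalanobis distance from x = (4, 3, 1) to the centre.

Step 1 — centre the observation: (x - mu) = (-2, -2, 1).

Step 2 — invert Sigma (cofactor / det for 3×3, or solve directly):
  Sigma^{-1} = [[0.2917, 0, 0.0833],
 [0, 0.2, 0],
 [0.0833, 0, 0.1667]].

Step 3 — form the quadratic (x - mu)^T · Sigma^{-1} · (x - mu):
  Sigma^{-1} · (x - mu) = (-0.5, -0.4, 0).
  (x - mu)^T · [Sigma^{-1} · (x - mu)] = (-2)·(-0.5) + (-2)·(-0.4) + (1)·(0) = 1.8.

Step 4 — take square root: d = √(1.8) ≈ 1.3416.

d(x, mu) = √(1.8) ≈ 1.3416


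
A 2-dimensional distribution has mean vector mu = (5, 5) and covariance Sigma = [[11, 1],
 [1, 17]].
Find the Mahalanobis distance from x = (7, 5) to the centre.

Step 1 — centre the observation: (x - mu) = (2, 0).

Step 2 — invert Sigma. det(Sigma) = 11·17 - (1)² = 186.
  Sigma^{-1} = (1/det) · [[d, -b], [-b, a]] = [[0.0914, -0.0054],
 [-0.0054, 0.0591]].

Step 3 — form the quadratic (x - mu)^T · Sigma^{-1} · (x - mu):
  Sigma^{-1} · (x - mu) = (0.1828, -0.0108).
  (x - mu)^T · [Sigma^{-1} · (x - mu)] = (2)·(0.1828) + (0)·(-0.0108) = 0.3656.

Step 4 — take square root: d = √(0.3656) ≈ 0.6046.

d(x, mu) = √(0.3656) ≈ 0.6046


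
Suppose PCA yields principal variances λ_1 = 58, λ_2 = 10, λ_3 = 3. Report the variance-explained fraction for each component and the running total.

Step 1 — total variance = trace(Sigma) = Σ λ_i = 58 + 10 + 3 = 71.

Step 2 — fraction explained by component i = λ_i / Σ λ:
  PC1: 58/71 = 0.8169
  PC2: 10/71 = 0.1408
  PC3: 3/71 = 0.0423

Step 3 — cumulative fraction after k components = (λ_1 + ... + λ_k) / Σ λ:
  k = 1: 58/71 = 0.8169
  k = 2: (58 + 10)/71 = 68/71 = 0.9577
  k = 3: (58 + 10 + 3)/71 = 71/71 = 1

Summary (fraction, with percent):

explained: PC1 0.8169 (81.69%), PC2 0.1408 (14.08%), PC3 0.0423 (4.23%);  cumulative: 0.8169, 0.9577, 1


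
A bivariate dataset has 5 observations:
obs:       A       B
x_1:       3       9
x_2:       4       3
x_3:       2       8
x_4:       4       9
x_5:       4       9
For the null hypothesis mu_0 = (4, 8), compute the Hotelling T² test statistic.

Step 1 — sample mean vector:
  mean(A) = (3 + 4 + 2 + 4 + 4) / 5 = 17/5 = 3.4
  mean(B) = (9 + 3 + 8 + 9 + 9) / 5 = 38/5 = 7.6
  x̄ = (3.4, 7.6),  deviation x̄ - mu_0 = (3.4, 7.6) - (4, 8) = (-0.6, -0.4).

Step 2 — sample covariance matrix, S[i,j] = (1/(n-1)) · Σ_k (x_{k,i} - mean_i) · (x_{k,j} - mean_j), divisor n-1 = 4:
  S[A,A] = ((-0.4)·(-0.4) + (0.6)·(0.6) + (-1.4)·(-1.4) + (0.6)·(0.6) + (0.6)·(0.6)) / 4 = 3.2/4 = 0.8
  S[A,B] = ((-0.4)·(1.4) + (0.6)·(-4.6) + (-1.4)·(0.4) + (0.6)·(1.4) + (0.6)·(1.4)) / 4 = -2.2/4 = -0.55
  S[B,B] = ((1.4)·(1.4) + (-4.6)·(-4.6) + (0.4)·(0.4) + (1.4)·(1.4) + (1.4)·(1.4)) / 4 = 27.2/4 = 6.8
  S = [[0.8, -0.55],
 [-0.55, 6.8]].

Step 3 — invert S. det(S) = 0.8·6.8 - (-0.55)² = 5.1375.
  S^{-1} = (1/det) · [[d, -b], [-b, a]] = [[1.3236, 0.1071],
 [0.1071, 0.1557]].

Step 4 — quadratic form (x̄ - mu_0)^T · S^{-1} · (x̄ - mu_0):
  S^{-1} · (x̄ - mu_0) = (-0.837, -0.1265),
  (x̄ - mu_0)^T · [...] = (-0.6)·(-0.837) + (-0.4)·(-0.1265) = 0.5528.

Step 5 — scale by n: T² = 5 · 0.5528 = 2.764.

T² ≈ 2.764


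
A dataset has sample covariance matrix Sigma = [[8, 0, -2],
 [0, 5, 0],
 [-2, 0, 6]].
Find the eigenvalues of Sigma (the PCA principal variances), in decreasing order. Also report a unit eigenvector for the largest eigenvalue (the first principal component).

Step 1 — characteristic polynomial p(λ) = det(λI - Sigma) = λ³ - tr·λ² + c_1·λ - det, where tr = trace, c_1 = sum of the principal 2×2 minors, det = det(Sigma):
  tr = 8 + 5 + 6 = 19,
  c_1 = (8·5 - (0)²) + (8·6 - (-2)²) + (5·6 - (0)²) = 40 + 44 + 30 = 114,
  det = 8·(5·6 - (0)²) - (0)·((0)·6 - (0)·(-2)) + (-2)·((0)·(0) - 5·(-2)) = 8·(30) - (0)·(0) + (-2)·(10) = 220.
  So p(λ) = λ³ - 19λ² + 114λ - 220.
Step 2 — look for an integer root (rational root theorem: any rational root is an integer divisor of 220). Testing λ = 5:
  p(5) = 125 - 475 + 570 - 220 = 0  ✓
  Dividing out (λ - 5): p(λ) = (λ - 5)(λ² - 14λ + 44).
Step 3 — remaining eigenvalues from the quadratic λ² - 14λ + 44 = 0:
  Δ = 14² - 4·44 = 196 - 176 = 20,  λ = (14 ± √20)/2 = (14 ± 4.4721)/2 ≈ 9.2361 or 4.7639.
  Sorted: λ_1 = 9.2361,  λ_2 = 5,  λ_3 = 4.7639  (check: sum = 19 = tr ✓).

Step 4 — unit eigenvector for λ_1 ≈ 9.2361: v spans the null space of (Sigma - λ_1 I), whose rows are
  r_1 = (-1.2361, 0, -2),  r_2 = (0, -4.2361, 0),  r_3 = (-2, 0, -3.2361).
  v is orthogonal to every row, so take v ∝ r_1 × r_2 = ((0)·(0) - (-2)·(-4.2361), (-2)·(0) - (-1.2361)·(0), (-1.2361)·(-4.2361) - (0)·(0)) ≈ (-8.4721, 0, 5.2361).
  Rescale (multiply by -1 so the first nonzero entry is positive): u = (8.4721, 0, -5.2361).
  ||u|| = √((8.4721)² + (0)² + (-5.2361)²) = √(99.1935) ≈ 9.9596,  v_1 = u/||u|| ≈ (0.8507, 0, -0.5257) (||v_1|| = 1).

λ_1 = 9.2361,  λ_2 = 5,  λ_3 = 4.7639;  v_1 ≈ (0.8507, 0, -0.5257)


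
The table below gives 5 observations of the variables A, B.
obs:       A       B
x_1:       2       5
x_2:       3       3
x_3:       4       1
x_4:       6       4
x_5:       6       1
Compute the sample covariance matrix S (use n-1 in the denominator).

Step 1 — column means:
  mean(A) = (2 + 3 + 4 + 6 + 6) / 5 = 21/5 = 4.2
  mean(B) = (5 + 3 + 1 + 4 + 1) / 5 = 14/5 = 2.8

Step 2 — sample covariance S[i,j] = (1/(n-1)) · Σ_k (x_{k,i} - mean_i) · (x_{k,j} - mean_j), with n-1 = 4.
  S[A,A] = ((-2.2)·(-2.2) + (-1.2)·(-1.2) + (-0.2)·(-0.2) + (1.8)·(1.8) + (1.8)·(1.8)) / 4 = 12.8/4 = 3.2
  S[A,B] = ((-2.2)·(2.2) + (-1.2)·(0.2) + (-0.2)·(-1.8) + (1.8)·(1.2) + (1.8)·(-1.8)) / 4 = -5.8/4 = -1.45
  S[B,B] = ((2.2)·(2.2) + (0.2)·(0.2) + (-1.8)·(-1.8) + (1.2)·(1.2) + (-1.8)·(-1.8)) / 4 = 12.8/4 = 3.2

S is symmetric (S[j,i] = S[i,j]). Assembling:

S = [[3.2, -1.45],
 [-1.45, 3.2]]


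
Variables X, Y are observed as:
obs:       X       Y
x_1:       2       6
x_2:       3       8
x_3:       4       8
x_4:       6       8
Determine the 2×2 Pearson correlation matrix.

Step 1 — column means:
  mean(X) = (2 + 3 + 4 + 6) / 4 = 15/4 = 3.75
  mean(Y) = (6 + 8 + 8 + 8) / 4 = 30/4 = 7.5

Step 2 — sample variances and covariances s[i,j] = (1/(n-1)) · Σ_k (x_{k,i} - mean_i) · (x_{k,j} - mean_j), with n-1 = 3:
  s[X,X] = ((-1.75)·(-1.75) + (-0.75)·(-0.75) + (0.25)·(0.25) + (2.25)·(2.25)) / 3 = 8.75/3 = 2.9167
  s[X,Y] = ((-1.75)·(-1.5) + (-0.75)·(0.5) + (0.25)·(0.5) + (2.25)·(0.5)) / 3 = 3.5/3 = 1.1667
  s[Y,Y] = ((-1.5)·(-1.5) + (0.5)·(0.5) + (0.5)·(0.5) + (0.5)·(0.5)) / 3 = 3/3 = 1
  Sample standard deviations s_i = √(s[i,i]):
  s(X) = √(2.9167) = 1.7078
  s(Y) = √(1) = 1

Step 3 — r_{ij} = s_{ij} / (s_i · s_j):
  r[X,X] = 1 (diagonal).
  r[X,Y] = 1.1667 / (1.7078 · 1) = 1.1667 / 1.7078 = 0.6831
  r[Y,Y] = 1 (diagonal).

R is symmetric with unit diagonal. Assembling:

R = [[1, 0.6831],
 [0.6831, 1]]


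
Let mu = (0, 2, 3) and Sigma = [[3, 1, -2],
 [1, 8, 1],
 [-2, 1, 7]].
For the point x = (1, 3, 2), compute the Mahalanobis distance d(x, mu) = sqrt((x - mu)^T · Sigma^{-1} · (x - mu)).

Step 1 — centre the observation: (x - mu) = (1, 1, -1).

Step 2 — invert Sigma (cofactor / det for 3×3, or solve directly):
  Sigma^{-1} = [[0.4508, -0.0738, 0.1393],
 [-0.0738, 0.1393, -0.041],
 [0.1393, -0.041, 0.1885]].

Step 3 — form the quadratic (x - mu)^T · Sigma^{-1} · (x - mu):
  Sigma^{-1} · (x - mu) = (0.2377, 0.1066, -0.0902).
  (x - mu)^T · [Sigma^{-1} · (x - mu)] = (1)·(0.2377) + (1)·(0.1066) + (-1)·(-0.0902) = 0.4344.

Step 4 — take square root: d = √(0.4344) ≈ 0.6591.

d(x, mu) = √(0.4344) ≈ 0.6591
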